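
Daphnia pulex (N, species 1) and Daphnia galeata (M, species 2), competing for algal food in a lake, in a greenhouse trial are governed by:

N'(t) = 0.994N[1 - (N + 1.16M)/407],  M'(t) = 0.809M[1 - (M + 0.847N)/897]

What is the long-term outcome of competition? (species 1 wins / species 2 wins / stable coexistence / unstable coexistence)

species 2 excludes species 1

Compare the nullcline intercepts: K1/α12 = 407/1.16 = 351 < K2 = 897; K2/α21 = 897/0.847 = 1060 > K1 = 407.
Since the inequalities point opposite ways, species 2 can invade but species 1 cannot.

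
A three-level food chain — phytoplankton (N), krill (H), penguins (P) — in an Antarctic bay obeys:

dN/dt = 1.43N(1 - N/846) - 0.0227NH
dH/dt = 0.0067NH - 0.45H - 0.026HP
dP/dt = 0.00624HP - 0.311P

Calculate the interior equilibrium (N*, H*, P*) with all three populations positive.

From dP/dt = 0: 0.00624H* = 0.311, so H* = 49.8.
From dN/dt = 0: 1.43(1 - N*/846) = 0.0227·49.8, giving N* = 846·(1 - 0.791) = 177.
From dH/dt = 0: 0.0067·177 - 0.45 = 0.026P*, so P* = 0.734/0.026 = 28.2.

N* ≈ 177, H* ≈ 49.8, P* ≈ 28.2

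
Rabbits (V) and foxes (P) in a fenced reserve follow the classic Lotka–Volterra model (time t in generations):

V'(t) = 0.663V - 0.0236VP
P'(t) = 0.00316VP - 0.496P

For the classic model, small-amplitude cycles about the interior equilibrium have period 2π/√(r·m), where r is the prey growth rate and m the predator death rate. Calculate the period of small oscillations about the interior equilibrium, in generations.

Here r = 0.663 and m = 0.496, so r·m = 0.329.
ω = √0.329 = 0.573 per generation, hence T = 2π/ω ≈ 11 generations.

T ≈ 11 generations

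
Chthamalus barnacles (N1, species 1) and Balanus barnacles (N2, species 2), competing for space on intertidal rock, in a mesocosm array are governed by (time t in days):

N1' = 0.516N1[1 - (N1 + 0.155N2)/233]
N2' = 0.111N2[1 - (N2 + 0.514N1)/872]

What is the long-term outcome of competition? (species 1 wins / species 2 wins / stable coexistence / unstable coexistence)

Compare the nullcline intercepts: K1/α12 = 233/0.155 = 1500 > K2 = 872; K2/α21 = 872/0.514 = 1700 > K1 = 233.
Since both inequalities hold, each species can invade when rare, so the interior equilibrium is stable.

stable coexistence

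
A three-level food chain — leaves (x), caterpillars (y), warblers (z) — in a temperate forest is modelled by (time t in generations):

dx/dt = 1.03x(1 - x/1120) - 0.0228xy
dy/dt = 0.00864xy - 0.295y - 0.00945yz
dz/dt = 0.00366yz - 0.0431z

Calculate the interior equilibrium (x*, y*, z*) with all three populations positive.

From dz/dt = 0: 0.00366y* = 0.0431, so y* = 11.8.
From dx/dt = 0: 1.03(1 - x*/1120) = 0.0228·11.8, giving x* = 1120·(1 - 0.261) = 828.
From dy/dt = 0: 0.00864·828 - 0.295 = 0.00945z*, so z* = 6.86/0.00945 = 726.

x* ≈ 828, y* ≈ 11.8, z* ≈ 726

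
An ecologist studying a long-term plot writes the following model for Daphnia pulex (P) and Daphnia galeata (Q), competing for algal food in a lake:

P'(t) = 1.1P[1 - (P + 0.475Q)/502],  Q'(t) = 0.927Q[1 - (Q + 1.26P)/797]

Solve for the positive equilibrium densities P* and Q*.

Setting both brackets to zero gives the nullclines P + 0.475Q = 502 and 1.26P + Q = 797.
Substituting Q = 797 - 1.26P into the first: P(1 - 0.475·1.26) = 502 - 0.475·797.
So P* = 123/0.402 = 307, and then Q* = 797 - 1.26·307 = 410.

P* ≈ 307, Q* ≈ 410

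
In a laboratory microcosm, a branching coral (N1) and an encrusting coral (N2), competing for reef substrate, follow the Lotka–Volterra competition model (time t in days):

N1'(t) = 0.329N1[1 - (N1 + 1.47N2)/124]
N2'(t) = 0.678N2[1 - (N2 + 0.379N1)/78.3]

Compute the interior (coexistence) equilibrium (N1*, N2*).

Setting both brackets to zero gives the nullclines N1 + 1.47N2 = 124 and 0.379N1 + N2 = 78.3.
Substituting N2 = 78.3 - 0.379N1 into the first: N1(1 - 1.47·0.379) = 124 - 1.47·78.3.
So N1* = 8.9/0.443 = 20.1, and then N2* = 78.3 - 0.379·20.1 = 70.7.

N1* ≈ 20.1, N2* ≈ 70.7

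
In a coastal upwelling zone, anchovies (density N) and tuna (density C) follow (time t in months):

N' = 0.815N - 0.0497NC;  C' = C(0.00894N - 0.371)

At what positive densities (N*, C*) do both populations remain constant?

N* ≈ 41.5, C* ≈ 16.4

Set dC/dt = 0 with C > 0: 0.00894N - 0.371 = 0, so N* = 0.371/0.00894 = 41.5.
Set dN/dt = 0 with N > 0: 0.815 - 0.0497C = 0, so C* = 0.815/0.0497 = 16.4.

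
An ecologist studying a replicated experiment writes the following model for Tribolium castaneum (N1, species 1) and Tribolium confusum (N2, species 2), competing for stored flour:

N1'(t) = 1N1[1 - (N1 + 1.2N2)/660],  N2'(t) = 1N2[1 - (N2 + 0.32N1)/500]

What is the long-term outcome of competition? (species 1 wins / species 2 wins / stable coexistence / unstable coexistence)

Compare the nullcline intercepts: K1/α12 = 660/1.2 = 550 > K2 = 500; K2/α21 = 500/0.32 = 1560 > K1 = 660.
Since both inequalities hold, each species can invade when rare, so the interior equilibrium is stable.

stable coexistence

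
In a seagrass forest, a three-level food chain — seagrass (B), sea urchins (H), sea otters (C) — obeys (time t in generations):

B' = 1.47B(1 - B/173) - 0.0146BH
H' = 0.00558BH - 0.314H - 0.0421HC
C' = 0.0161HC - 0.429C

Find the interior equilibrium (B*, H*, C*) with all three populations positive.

B* ≈ 127, H* ≈ 26.6, C* ≈ 9.4

From dC/dt = 0: 0.0161H* = 0.429, so H* = 26.6.
From dB/dt = 0: 1.47(1 - B*/173) = 0.0146·26.6, giving B* = 173·(1 - 0.265) = 127.
From dH/dt = 0: 0.00558·127 - 0.314 = 0.0421C*, so C* = 0.396/0.0421 = 9.4.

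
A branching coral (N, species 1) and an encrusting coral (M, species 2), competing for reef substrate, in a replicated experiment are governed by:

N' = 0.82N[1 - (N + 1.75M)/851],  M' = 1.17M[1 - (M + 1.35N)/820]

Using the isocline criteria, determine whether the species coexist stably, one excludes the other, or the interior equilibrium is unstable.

Compare the nullcline intercepts: K1/α12 = 851/1.75 = 486 < K2 = 820; K2/α21 = 820/1.35 = 607 < K1 = 851.
Since both are reversed, neither can invade when rare; the interior point is a saddle.

unstable coexistence (outcome depends on initial conditions)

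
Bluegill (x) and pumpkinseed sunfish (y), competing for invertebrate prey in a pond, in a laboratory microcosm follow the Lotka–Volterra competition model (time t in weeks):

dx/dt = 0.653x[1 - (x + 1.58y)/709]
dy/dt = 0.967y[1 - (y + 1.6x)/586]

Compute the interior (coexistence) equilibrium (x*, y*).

Setting both brackets to zero gives the nullclines x + 1.58y = 709 and 1.6x + y = 586.
Substituting y = 586 - 1.6x into the first: x(1 - 1.58·1.6) = 709 - 1.58·586.
So x* = -217/-1.53 = 142, and then y* = 586 - 1.6·142 = 359.

x* ≈ 142, y* ≈ 359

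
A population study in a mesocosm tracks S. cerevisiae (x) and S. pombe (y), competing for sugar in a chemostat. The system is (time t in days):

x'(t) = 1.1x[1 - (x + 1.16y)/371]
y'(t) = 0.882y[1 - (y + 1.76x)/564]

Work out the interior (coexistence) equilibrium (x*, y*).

Setting both brackets to zero gives the nullclines x + 1.16y = 371 and 1.76x + y = 564.
Substituting y = 564 - 1.76x into the first: x(1 - 1.16·1.76) = 371 - 1.16·564.
So x* = -283/-1.04 = 272, and then y* = 564 - 1.76·272 = 85.4.

x* ≈ 272, y* ≈ 85.4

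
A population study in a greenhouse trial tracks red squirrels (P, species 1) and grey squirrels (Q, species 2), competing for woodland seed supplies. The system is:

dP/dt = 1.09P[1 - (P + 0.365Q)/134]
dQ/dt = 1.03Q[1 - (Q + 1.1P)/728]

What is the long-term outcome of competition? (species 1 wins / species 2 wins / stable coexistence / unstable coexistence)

species 2 excludes species 1

Compare the nullcline intercepts: K1/α12 = 134/0.365 = 367 < K2 = 728; K2/α21 = 728/1.1 = 662 > K1 = 134.
Since the inequalities point opposite ways, species 2 can invade but species 1 cannot.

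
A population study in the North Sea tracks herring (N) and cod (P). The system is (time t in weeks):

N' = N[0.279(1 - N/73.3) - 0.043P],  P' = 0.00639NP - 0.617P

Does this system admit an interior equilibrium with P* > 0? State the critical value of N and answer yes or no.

Threshold N = 96.6; K < 96.6, so no, the predator goes extinct.

The predator equation gives dP/dt > 0 only when N > 0.617/0.00639 = 96.6.
Without the predator, N → K = 73.3. Since 73.3 < 96.6, the predator cannot invade.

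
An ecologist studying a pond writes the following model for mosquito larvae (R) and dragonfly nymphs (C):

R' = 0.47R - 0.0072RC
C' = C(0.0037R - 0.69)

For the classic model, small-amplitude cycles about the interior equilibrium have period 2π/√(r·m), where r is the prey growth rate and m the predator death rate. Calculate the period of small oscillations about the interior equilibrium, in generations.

Here r = 0.47 and m = 0.69, so r·m = 0.324.
ω = √0.324 = 0.569 per generation, hence T = 2π/ω ≈ 11 generations.

T ≈ 11 generations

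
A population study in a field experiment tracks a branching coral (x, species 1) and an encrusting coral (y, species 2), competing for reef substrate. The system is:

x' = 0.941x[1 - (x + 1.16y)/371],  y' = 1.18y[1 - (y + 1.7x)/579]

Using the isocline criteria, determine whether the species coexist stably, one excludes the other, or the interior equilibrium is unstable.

Compare the nullcline intercepts: K1/α12 = 371/1.16 = 320 < K2 = 579; K2/α21 = 579/1.7 = 341 < K1 = 371.
Since both are reversed, neither can invade when rare; the interior point is a saddle.

unstable coexistence (outcome depends on initial conditions)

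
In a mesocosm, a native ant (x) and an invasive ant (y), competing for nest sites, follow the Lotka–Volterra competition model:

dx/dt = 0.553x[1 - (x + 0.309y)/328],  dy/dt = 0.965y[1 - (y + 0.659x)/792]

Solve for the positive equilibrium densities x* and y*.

Setting both brackets to zero gives the nullclines x + 0.309y = 328 and 0.659x + y = 792.
Substituting y = 792 - 0.659x into the first: x(1 - 0.309·0.659) = 328 - 0.309·792.
So x* = 83.3/0.796 = 105, and then y* = 792 - 0.659·105 = 723.

x* ≈ 105, y* ≈ 723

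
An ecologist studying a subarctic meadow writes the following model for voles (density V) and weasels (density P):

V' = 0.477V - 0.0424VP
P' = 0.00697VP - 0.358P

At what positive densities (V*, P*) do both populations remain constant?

Set dP/dt = 0 with P > 0: 0.00697V - 0.358 = 0, so V* = 0.358/0.00697 = 51.4.
Set dV/dt = 0 with V > 0: 0.477 - 0.0424P = 0, so P* = 0.477/0.0424 = 11.2.

V* ≈ 51.4, P* ≈ 11.2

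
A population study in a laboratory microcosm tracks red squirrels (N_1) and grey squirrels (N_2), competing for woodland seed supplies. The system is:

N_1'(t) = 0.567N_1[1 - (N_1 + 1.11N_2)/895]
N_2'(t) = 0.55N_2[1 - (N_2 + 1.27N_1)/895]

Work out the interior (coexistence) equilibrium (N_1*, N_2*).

N_1* ≈ 240, N_2* ≈ 590

Setting both brackets to zero gives the nullclines N_1 + 1.11N_2 = 895 and 1.27N_1 + N_2 = 895.
Substituting N_2 = 895 - 1.27N_1 into the first: N_1(1 - 1.11·1.27) = 895 - 1.11·895.
So N_1* = -98.5/-0.41 = 240, and then N_2* = 895 - 1.27·240 = 590.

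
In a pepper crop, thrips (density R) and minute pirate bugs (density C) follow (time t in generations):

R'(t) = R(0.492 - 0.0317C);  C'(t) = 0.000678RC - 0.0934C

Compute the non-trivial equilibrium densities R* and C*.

Set dC/dt = 0 with C > 0: 0.000678R - 0.0934 = 0, so R* = 0.0934/0.000678 = 138.
Set dR/dt = 0 with R > 0: 0.492 - 0.0317C = 0, so C* = 0.492/0.0317 = 15.5.

R* ≈ 138, C* ≈ 15.5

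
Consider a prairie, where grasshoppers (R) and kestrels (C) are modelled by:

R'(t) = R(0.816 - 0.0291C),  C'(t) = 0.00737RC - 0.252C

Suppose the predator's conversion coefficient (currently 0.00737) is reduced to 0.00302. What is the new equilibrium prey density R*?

R* ≈ 83.4

At the interior fixed point, setting dC/dt = 0 with C > 0 fixes R* = (predator death rate)/(RC coefficient) — independent of the other coefficients.
With the change, R* = 0.252/0.00302 = 83.4; it rises from 34.2.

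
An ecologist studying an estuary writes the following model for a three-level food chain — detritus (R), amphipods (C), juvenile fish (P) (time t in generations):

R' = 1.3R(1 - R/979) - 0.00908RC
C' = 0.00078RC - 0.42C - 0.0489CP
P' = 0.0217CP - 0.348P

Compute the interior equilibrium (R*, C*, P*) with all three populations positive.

From dP/dt = 0: 0.0217C* = 0.348, so C* = 16.
From dR/dt = 0: 1.3(1 - R*/979) = 0.00908·16, giving R* = 979·(1 - 0.112) = 869.
From dC/dt = 0: 0.00078·869 - 0.42 = 0.0489P*, so P* = 0.258/0.0489 = 5.28.

R* ≈ 869, C* ≈ 16, P* ≈ 5.28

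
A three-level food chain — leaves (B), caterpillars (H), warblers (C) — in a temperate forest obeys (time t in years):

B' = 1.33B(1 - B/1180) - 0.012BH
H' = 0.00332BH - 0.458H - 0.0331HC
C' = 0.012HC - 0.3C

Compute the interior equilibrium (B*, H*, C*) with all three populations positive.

From dC/dt = 0: 0.012H* = 0.3, so H* = 25.
From dB/dt = 0: 1.33(1 - B*/1180) = 0.012·25, giving B* = 1180·(1 - 0.226) = 914.
From dH/dt = 0: 0.00332·914 - 0.458 = 0.0331C*, so C* = 2.58/0.0331 = 77.8.

B* ≈ 914, H* ≈ 25, C* ≈ 77.8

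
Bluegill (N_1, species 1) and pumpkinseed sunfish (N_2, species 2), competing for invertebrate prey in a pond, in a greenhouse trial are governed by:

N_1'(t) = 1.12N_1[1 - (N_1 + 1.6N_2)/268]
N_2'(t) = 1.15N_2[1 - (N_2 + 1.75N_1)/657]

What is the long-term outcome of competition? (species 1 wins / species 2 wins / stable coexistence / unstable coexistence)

Compare the nullcline intercepts: K1/α12 = 268/1.6 = 168 < K2 = 657; K2/α21 = 657/1.75 = 375 > K1 = 268.
Since the inequalities point opposite ways, species 2 can invade but species 1 cannot.

species 2 excludes species 1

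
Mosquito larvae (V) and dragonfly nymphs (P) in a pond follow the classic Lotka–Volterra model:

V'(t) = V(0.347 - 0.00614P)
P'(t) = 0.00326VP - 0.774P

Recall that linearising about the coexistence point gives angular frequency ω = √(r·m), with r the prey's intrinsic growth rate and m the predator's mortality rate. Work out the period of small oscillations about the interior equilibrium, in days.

Here r = 0.347 and m = 0.774, so r·m = 0.269.
ω = √0.269 = 0.518 per day, hence T = 2π/ω ≈ 12.1 days.

T ≈ 12.1 days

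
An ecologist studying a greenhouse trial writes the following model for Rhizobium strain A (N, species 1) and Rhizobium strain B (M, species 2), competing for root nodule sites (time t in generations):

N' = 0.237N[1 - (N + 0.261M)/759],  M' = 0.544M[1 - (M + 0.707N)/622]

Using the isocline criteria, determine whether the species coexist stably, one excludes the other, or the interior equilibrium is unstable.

Compare the nullcline intercepts: K1/α12 = 759/0.261 = 2910 > K2 = 622; K2/α21 = 622/0.707 = 880 > K1 = 759.
Since both inequalities hold, each species can invade when rare, so the interior equilibrium is stable.

stable coexistence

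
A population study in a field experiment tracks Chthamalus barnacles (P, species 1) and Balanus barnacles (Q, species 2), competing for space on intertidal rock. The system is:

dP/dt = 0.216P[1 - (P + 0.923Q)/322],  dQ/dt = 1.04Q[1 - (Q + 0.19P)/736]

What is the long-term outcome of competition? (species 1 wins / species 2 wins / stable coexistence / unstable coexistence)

Compare the nullcline intercepts: K1/α12 = 322/0.923 = 349 < K2 = 736; K2/α21 = 736/0.19 = 3870 > K1 = 322.
Since the inequalities point opposite ways, species 2 can invade but species 1 cannot.

species 2 excludes species 1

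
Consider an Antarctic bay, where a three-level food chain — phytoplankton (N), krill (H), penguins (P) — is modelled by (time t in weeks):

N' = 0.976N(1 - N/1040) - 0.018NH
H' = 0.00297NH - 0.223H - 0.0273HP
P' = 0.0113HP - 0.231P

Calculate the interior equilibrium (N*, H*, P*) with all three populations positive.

N* ≈ 648, H* ≈ 20.4, P* ≈ 62.3

From dP/dt = 0: 0.0113H* = 0.231, so H* = 20.4.
From dN/dt = 0: 0.976(1 - N*/1040) = 0.018·20.4, giving N* = 1040·(1 - 0.377) = 648.
From dH/dt = 0: 0.00297·648 - 0.223 = 0.0273P*, so P* = 1.7/0.0273 = 62.3.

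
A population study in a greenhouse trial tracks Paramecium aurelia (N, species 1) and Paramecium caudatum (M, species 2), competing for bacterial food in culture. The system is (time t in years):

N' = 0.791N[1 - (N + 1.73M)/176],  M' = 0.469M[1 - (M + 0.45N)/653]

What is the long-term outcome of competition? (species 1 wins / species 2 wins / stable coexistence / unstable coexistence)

species 2 excludes species 1

Compare the nullcline intercepts: K1/α12 = 176/1.73 = 102 < K2 = 653; K2/α21 = 653/0.45 = 1450 > K1 = 176.
Since the inequalities point opposite ways, species 2 can invade but species 1 cannot.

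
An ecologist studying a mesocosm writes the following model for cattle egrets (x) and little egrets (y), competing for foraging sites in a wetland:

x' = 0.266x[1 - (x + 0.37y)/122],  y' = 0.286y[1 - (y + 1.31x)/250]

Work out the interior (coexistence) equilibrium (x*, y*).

x* ≈ 57.2, y* ≈ 175

Setting both brackets to zero gives the nullclines x + 0.37y = 122 and 1.31x + y = 250.
Substituting y = 250 - 1.31x into the first: x(1 - 0.37·1.31) = 122 - 0.37·250.
So x* = 29.5/0.515 = 57.2, and then y* = 250 - 1.31·57.2 = 175.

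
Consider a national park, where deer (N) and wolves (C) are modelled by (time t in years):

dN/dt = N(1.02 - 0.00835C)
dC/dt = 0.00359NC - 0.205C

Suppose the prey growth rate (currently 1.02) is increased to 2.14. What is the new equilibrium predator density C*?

At the interior fixed point, setting dN/dt = 0 with N > 0 fixes C* = (prey growth rate)/(NC coefficient) — independent of the other coefficients.
With the change, C* = 2.14/0.00835 = 256; it rises from 122.

C* ≈ 256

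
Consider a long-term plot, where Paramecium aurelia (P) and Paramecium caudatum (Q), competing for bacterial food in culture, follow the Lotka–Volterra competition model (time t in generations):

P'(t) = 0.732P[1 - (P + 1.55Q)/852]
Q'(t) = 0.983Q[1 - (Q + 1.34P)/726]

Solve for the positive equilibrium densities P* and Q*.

Setting both brackets to zero gives the nullclines P + 1.55Q = 852 and 1.34P + Q = 726.
Substituting Q = 726 - 1.34P into the first: P(1 - 1.55·1.34) = 852 - 1.55·726.
So P* = -273/-1.08 = 254, and then Q* = 726 - 1.34·254 = 386.

P* ≈ 254, Q* ≈ 386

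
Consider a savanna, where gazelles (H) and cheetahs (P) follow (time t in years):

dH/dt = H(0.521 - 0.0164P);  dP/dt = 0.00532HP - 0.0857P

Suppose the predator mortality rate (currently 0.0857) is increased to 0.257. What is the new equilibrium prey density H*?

At the interior fixed point, setting dP/dt = 0 with P > 0 fixes H* = (predator death rate)/(HP coefficient) — independent of the other coefficients.
With the change, H* = 0.257/0.00532 = 48.3; it rises from 16.1.

H* ≈ 48.3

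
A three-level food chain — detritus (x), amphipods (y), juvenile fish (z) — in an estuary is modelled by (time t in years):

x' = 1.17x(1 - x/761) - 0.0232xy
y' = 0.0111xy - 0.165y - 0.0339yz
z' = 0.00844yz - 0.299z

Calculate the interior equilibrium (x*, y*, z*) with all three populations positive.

From dz/dt = 0: 0.00844y* = 0.299, so y* = 35.4.
From dx/dt = 0: 1.17(1 - x*/761) = 0.0232·35.4, giving x* = 761·(1 - 0.702) = 226.
From dy/dt = 0: 0.0111·226 - 0.165 = 0.0339z*, so z* = 2.35/0.0339 = 69.3.

x* ≈ 226, y* ≈ 35.4, z* ≈ 69.3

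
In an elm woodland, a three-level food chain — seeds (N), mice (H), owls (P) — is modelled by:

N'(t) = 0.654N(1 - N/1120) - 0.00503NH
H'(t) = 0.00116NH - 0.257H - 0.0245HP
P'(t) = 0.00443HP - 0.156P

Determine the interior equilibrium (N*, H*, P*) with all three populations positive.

From dP/dt = 0: 0.00443H* = 0.156, so H* = 35.2.
From dN/dt = 0: 0.654(1 - N*/1120) = 0.00503·35.2, giving N* = 1120·(1 - 0.271) = 817.
From dH/dt = 0: 0.00116·817 - 0.257 = 0.0245P*, so P* = 0.69/0.0245 = 28.2.

N* ≈ 817, H* ≈ 35.2, P* ≈ 28.2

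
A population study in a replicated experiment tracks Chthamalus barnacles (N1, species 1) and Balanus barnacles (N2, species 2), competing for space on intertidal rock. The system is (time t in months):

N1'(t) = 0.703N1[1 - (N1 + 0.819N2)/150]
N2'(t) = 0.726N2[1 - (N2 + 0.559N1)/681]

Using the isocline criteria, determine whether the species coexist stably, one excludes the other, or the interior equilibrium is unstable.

species 2 excludes species 1

Compare the nullcline intercepts: K1/α12 = 150/0.819 = 183 < K2 = 681; K2/α21 = 681/0.559 = 1220 > K1 = 150.
Since the inequalities point opposite ways, species 2 can invade but species 1 cannot.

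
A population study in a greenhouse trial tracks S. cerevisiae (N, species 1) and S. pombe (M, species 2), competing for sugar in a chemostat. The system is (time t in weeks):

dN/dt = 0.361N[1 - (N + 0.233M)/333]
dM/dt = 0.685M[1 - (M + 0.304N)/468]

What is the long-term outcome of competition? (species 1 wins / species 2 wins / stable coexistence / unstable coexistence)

Compare the nullcline intercepts: K1/α12 = 333/0.233 = 1430 > K2 = 468; K2/α21 = 468/0.304 = 1540 > K1 = 333.
Since both inequalities hold, each species can invade when rare, so the interior equilibrium is stable.

stable coexistence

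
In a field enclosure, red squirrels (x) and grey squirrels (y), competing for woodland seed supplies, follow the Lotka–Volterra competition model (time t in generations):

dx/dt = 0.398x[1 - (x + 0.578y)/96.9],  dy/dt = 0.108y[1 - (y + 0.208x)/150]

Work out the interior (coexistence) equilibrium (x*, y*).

Setting both brackets to zero gives the nullclines x + 0.578y = 96.9 and 0.208x + y = 150.
Substituting y = 150 - 0.208x into the first: x(1 - 0.578·0.208) = 96.9 - 0.578·150.
So x* = 10.2/0.88 = 11.6, and then y* = 150 - 0.208·11.6 = 148.

x* ≈ 11.6, y* ≈ 148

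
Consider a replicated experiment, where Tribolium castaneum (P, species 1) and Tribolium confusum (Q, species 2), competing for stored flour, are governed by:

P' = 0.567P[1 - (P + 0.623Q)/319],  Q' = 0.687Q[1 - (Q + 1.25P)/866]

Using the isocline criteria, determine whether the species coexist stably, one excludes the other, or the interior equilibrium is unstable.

species 2 excludes species 1

Compare the nullcline intercepts: K1/α12 = 319/0.623 = 512 < K2 = 866; K2/α21 = 866/1.25 = 693 > K1 = 319.
Since the inequalities point opposite ways, species 2 can invade but species 1 cannot.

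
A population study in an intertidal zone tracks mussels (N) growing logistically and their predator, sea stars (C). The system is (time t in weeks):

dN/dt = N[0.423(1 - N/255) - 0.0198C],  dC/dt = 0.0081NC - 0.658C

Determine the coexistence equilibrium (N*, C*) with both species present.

From dC/dt = 0 with C > 0: 0.0081N* = 0.658, so N* = 81.2.
Substitute into dN/dt = 0: 0.423(1 - 81.2/255) = 0.0198C*.
The bracket is 0.681, giving C* = 0.288/0.0198 = 14.6.

N* ≈ 81.2, C* ≈ 14.6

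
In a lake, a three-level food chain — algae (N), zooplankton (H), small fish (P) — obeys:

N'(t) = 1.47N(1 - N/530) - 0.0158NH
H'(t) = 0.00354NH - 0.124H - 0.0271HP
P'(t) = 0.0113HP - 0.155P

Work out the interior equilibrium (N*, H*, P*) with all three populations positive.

N* ≈ 452, H* ≈ 13.7, P* ≈ 54.4

From dP/dt = 0: 0.0113H* = 0.155, so H* = 13.7.
From dN/dt = 0: 1.47(1 - N*/530) = 0.0158·13.7, giving N* = 530·(1 - 0.147) = 452.
From dH/dt = 0: 0.00354·452 - 0.124 = 0.0271P*, so P* = 1.48/0.0271 = 54.4.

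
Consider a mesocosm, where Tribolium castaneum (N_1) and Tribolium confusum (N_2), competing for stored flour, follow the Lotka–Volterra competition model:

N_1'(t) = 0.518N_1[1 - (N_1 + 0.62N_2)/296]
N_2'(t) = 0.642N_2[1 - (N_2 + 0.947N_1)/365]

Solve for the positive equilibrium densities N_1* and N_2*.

Setting both brackets to zero gives the nullclines N_1 + 0.62N_2 = 296 and 0.947N_1 + N_2 = 365.
Substituting N_2 = 365 - 0.947N_1 into the first: N_1(1 - 0.62·0.947) = 296 - 0.62·365.
So N_1* = 69.7/0.413 = 169, and then N_2* = 365 - 0.947·169 = 205.

N_1* ≈ 169, N_2* ≈ 205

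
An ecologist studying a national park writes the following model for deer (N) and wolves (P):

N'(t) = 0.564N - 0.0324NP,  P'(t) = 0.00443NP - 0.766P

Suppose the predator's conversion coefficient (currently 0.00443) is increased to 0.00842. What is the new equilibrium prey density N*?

N* ≈ 91

At the interior fixed point, setting dP/dt = 0 with P > 0 fixes N* = (predator death rate)/(NP coefficient) — independent of the other coefficients.
With the change, N* = 0.766/0.00842 = 91; it falls from 173.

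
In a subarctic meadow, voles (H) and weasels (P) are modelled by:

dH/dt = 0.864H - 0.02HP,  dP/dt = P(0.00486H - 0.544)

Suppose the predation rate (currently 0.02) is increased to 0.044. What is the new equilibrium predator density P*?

At the interior fixed point, setting dH/dt = 0 with H > 0 fixes P* = (prey growth rate)/(HP coefficient) — independent of the other coefficients.
With the change, P* = 0.864/0.044 = 19.6; it falls from 43.2.

P* ≈ 19.6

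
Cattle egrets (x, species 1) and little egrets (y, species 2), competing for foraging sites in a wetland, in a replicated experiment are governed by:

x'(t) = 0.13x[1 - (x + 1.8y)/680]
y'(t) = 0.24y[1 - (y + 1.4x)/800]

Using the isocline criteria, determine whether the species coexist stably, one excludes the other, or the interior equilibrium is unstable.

unstable coexistence (outcome depends on initial conditions)

Compare the nullcline intercepts: K1/α12 = 680/1.8 = 378 < K2 = 800; K2/α21 = 800/1.4 = 571 < K1 = 680.
Since both are reversed, neither can invade when rare; the interior point is a saddle.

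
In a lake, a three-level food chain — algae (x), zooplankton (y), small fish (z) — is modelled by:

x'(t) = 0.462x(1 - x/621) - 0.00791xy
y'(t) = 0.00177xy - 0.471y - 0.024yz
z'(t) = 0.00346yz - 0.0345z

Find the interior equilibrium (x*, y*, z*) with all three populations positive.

x* ≈ 515, y* ≈ 9.97, z* ≈ 18.4

From dz/dt = 0: 0.00346y* = 0.0345, so y* = 9.97.
From dx/dt = 0: 0.462(1 - x*/621) = 0.00791·9.97, giving x* = 621·(1 - 0.171) = 515.
From dy/dt = 0: 0.00177·515 - 0.471 = 0.024z*, so z* = 0.441/0.024 = 18.4.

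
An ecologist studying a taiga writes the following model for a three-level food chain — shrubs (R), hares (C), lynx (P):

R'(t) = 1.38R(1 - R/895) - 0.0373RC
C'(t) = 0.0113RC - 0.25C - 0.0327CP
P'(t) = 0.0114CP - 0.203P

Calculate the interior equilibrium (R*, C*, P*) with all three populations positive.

R* ≈ 464, C* ≈ 17.8, P* ≈ 153

From dP/dt = 0: 0.0114C* = 0.203, so C* = 17.8.
From dR/dt = 0: 1.38(1 - R*/895) = 0.0373·17.8, giving R* = 895·(1 - 0.481) = 464.
From dC/dt = 0: 0.0113·464 - 0.25 = 0.0327P*, so P* = 5/0.0327 = 153.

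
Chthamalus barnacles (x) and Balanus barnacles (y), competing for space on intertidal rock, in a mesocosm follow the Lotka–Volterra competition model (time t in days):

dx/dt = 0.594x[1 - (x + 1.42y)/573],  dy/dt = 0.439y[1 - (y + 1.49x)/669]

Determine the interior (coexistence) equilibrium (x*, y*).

x* ≈ 338, y* ≈ 166

Setting both brackets to zero gives the nullclines x + 1.42y = 573 and 1.49x + y = 669.
Substituting y = 669 - 1.49x into the first: x(1 - 1.42·1.49) = 573 - 1.42·669.
So x* = -377/-1.12 = 338, and then y* = 669 - 1.49·338 = 166.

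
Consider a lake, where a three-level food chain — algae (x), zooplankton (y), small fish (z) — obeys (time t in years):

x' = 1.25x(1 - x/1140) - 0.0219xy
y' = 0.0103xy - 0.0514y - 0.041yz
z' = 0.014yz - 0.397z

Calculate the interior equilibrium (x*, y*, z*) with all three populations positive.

x* ≈ 574, y* ≈ 28.4, z* ≈ 143

From dz/dt = 0: 0.014y* = 0.397, so y* = 28.4.
From dx/dt = 0: 1.25(1 - x*/1140) = 0.0219·28.4, giving x* = 1140·(1 - 0.497) = 574.
From dy/dt = 0: 0.0103·574 - 0.0514 = 0.041z*, so z* = 5.86/0.041 = 143.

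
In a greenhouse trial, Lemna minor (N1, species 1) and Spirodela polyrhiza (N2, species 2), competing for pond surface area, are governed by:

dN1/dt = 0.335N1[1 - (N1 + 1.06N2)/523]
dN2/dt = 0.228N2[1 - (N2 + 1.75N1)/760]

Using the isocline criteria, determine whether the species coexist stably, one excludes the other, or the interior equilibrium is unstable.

Compare the nullcline intercepts: K1/α12 = 523/1.06 = 493 < K2 = 760; K2/α21 = 760/1.75 = 434 < K1 = 523.
Since both are reversed, neither can invade when rare; the interior point is a saddle.

unstable coexistence (outcome depends on initial conditions)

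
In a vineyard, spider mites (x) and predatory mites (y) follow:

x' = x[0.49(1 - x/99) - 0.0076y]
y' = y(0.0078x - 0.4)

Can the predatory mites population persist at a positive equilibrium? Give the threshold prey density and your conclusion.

The predator equation gives dy/dt > 0 only when x > 0.4/0.0078 = 51.3.
Without the predator, x → K = 99. Since 99 > 51.3, the predator can invade and persist.

Threshold x = 51.3; K > 51.3, so yes, the predator persists.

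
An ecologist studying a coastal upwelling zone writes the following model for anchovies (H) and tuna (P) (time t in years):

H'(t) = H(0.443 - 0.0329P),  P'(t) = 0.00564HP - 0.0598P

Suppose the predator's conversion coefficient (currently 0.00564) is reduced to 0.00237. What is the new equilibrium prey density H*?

H* ≈ 25.2

At the interior fixed point, setting dP/dt = 0 with P > 0 fixes H* = (predator death rate)/(HP coefficient) — independent of the other coefficients.
With the change, H* = 0.0598/0.00237 = 25.2; it rises from 10.6.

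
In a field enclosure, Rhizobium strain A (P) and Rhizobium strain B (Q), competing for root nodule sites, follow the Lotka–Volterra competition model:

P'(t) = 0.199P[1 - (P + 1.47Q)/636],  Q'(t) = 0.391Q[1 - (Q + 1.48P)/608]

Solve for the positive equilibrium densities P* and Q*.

P* ≈ 219, Q* ≈ 283

Setting both brackets to zero gives the nullclines P + 1.47Q = 636 and 1.48P + Q = 608.
Substituting Q = 608 - 1.48P into the first: P(1 - 1.47·1.48) = 636 - 1.47·608.
So P* = -258/-1.18 = 219, and then Q* = 608 - 1.48·219 = 283.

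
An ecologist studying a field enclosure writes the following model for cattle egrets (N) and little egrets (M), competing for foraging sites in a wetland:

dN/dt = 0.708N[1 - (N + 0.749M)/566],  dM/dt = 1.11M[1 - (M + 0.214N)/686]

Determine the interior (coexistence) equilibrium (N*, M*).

Setting both brackets to zero gives the nullclines N + 0.749M = 566 and 0.214N + M = 686.
Substituting M = 686 - 0.214N into the first: N(1 - 0.749·0.214) = 566 - 0.749·686.
So N* = 52.2/0.84 = 62.1, and then M* = 686 - 0.214·62.1 = 673.

N* ≈ 62.1, M* ≈ 673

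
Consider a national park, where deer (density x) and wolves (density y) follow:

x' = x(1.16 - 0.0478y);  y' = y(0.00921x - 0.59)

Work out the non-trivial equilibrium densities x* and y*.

Set dy/dt = 0 with y > 0: 0.00921x - 0.59 = 0, so x* = 0.59/0.00921 = 64.1.
Set dx/dt = 0 with x > 0: 1.16 - 0.0478y = 0, so y* = 1.16/0.0478 = 24.3.

x* ≈ 64.1, y* ≈ 24.3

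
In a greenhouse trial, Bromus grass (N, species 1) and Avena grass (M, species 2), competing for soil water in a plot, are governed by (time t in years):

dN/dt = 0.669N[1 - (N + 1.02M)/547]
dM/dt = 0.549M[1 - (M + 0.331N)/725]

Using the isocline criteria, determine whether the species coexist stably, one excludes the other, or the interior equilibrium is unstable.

species 2 excludes species 1

Compare the nullcline intercepts: K1/α12 = 547/1.02 = 536 < K2 = 725; K2/α21 = 725/0.331 = 2190 > K1 = 547.
Since the inequalities point opposite ways, species 2 can invade but species 1 cannot.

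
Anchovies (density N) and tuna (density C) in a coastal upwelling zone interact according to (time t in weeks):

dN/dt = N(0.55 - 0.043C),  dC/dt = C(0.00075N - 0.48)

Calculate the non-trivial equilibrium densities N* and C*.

Set dC/dt = 0 with C > 0: 0.00075N - 0.48 = 0, so N* = 0.48/0.00075 = 640.
Set dN/dt = 0 with N > 0: 0.55 - 0.043C = 0, so C* = 0.55/0.043 = 12.8.

N* ≈ 640, C* ≈ 12.8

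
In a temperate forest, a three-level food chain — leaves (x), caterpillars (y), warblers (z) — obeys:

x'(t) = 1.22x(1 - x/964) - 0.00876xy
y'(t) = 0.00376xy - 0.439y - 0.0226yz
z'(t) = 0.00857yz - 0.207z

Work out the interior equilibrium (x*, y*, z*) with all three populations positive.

From dz/dt = 0: 0.00857y* = 0.207, so y* = 24.2.
From dx/dt = 0: 1.22(1 - x*/964) = 0.00876·24.2, giving x* = 964·(1 - 0.173) = 797.
From dy/dt = 0: 0.00376·797 - 0.439 = 0.0226z*, so z* = 2.56/0.0226 = 113.

x* ≈ 797, y* ≈ 24.2, z* ≈ 113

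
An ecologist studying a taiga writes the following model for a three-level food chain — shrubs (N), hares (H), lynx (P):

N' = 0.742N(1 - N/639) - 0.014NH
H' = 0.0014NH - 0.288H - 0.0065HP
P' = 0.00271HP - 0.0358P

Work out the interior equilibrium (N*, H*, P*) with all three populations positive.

N* ≈ 480, H* ≈ 13.2, P* ≈ 59

From dP/dt = 0: 0.00271H* = 0.0358, so H* = 13.2.
From dN/dt = 0: 0.742(1 - N*/639) = 0.014·13.2, giving N* = 639·(1 - 0.249) = 480.
From dH/dt = 0: 0.0014·480 - 0.288 = 0.0065P*, so P* = 0.384/0.0065 = 59.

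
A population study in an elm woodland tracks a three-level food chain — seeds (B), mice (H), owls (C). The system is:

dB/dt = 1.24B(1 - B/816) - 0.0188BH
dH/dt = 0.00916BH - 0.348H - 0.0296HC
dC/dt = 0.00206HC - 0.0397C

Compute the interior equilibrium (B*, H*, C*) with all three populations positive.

From dC/dt = 0: 0.00206H* = 0.0397, so H* = 19.3.
From dB/dt = 0: 1.24(1 - B*/816) = 0.0188·19.3, giving B* = 816·(1 - 0.292) = 578.
From dH/dt = 0: 0.00916·578 - 0.348 = 0.0296C*, so C* = 4.94/0.0296 = 167.

B* ≈ 578, H* ≈ 19.3, C* ≈ 167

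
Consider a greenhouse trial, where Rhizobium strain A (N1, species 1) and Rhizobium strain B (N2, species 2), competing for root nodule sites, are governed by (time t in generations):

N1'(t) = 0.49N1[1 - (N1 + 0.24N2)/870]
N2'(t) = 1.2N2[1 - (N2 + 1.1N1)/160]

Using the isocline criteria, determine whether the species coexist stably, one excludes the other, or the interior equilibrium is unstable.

Compare the nullcline intercepts: K1/α12 = 870/0.24 = 3620 > K2 = 160; K2/α21 = 160/1.1 = 145 < K1 = 870.
Since the inequalities point opposite ways, species 1 can invade but species 2 cannot.

species 1 excludes species 2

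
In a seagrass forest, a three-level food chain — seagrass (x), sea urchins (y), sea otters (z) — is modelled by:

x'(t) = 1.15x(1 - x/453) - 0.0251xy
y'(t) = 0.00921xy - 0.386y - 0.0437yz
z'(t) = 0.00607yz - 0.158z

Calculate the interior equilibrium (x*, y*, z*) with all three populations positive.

From dz/dt = 0: 0.00607y* = 0.158, so y* = 26.
From dx/dt = 0: 1.15(1 - x*/453) = 0.0251·26, giving x* = 453·(1 - 0.568) = 196.
From dy/dt = 0: 0.00921·196 - 0.386 = 0.0437z*, so z* = 1.42/0.0437 = 32.4.

x* ≈ 196, y* ≈ 26, z* ≈ 32.4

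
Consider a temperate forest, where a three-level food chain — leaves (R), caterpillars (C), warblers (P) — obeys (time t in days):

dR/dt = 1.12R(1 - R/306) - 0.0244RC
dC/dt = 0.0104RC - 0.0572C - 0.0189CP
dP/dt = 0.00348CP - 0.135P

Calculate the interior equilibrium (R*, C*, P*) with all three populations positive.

R* ≈ 47.4, C* ≈ 38.8, P* ≈ 23

From dP/dt = 0: 0.00348C* = 0.135, so C* = 38.8.
From dR/dt = 0: 1.12(1 - R*/306) = 0.0244·38.8, giving R* = 306·(1 - 0.845) = 47.4.
From dC/dt = 0: 0.0104·47.4 - 0.0572 = 0.0189P*, so P* = 0.436/0.0189 = 23.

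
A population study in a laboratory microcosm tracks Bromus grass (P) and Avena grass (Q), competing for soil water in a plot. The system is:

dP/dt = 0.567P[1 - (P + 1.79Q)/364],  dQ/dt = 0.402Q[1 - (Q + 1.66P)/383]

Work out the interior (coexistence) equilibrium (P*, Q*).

P* ≈ 163, Q* ≈ 112

Setting both brackets to zero gives the nullclines P + 1.79Q = 364 and 1.66P + Q = 383.
Substituting Q = 383 - 1.66P into the first: P(1 - 1.79·1.66) = 364 - 1.79·383.
So P* = -322/-1.97 = 163, and then Q* = 383 - 1.66·163 = 112.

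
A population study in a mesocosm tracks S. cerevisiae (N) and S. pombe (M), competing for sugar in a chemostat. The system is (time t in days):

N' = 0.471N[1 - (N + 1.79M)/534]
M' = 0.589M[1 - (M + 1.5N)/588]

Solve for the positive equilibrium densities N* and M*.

Setting both brackets to zero gives the nullclines N + 1.79M = 534 and 1.5N + M = 588.
Substituting M = 588 - 1.5N into the first: N(1 - 1.79·1.5) = 534 - 1.79·588.
So N* = -519/-1.69 = 308, and then M* = 588 - 1.5·308 = 126.

N* ≈ 308, M* ≈ 126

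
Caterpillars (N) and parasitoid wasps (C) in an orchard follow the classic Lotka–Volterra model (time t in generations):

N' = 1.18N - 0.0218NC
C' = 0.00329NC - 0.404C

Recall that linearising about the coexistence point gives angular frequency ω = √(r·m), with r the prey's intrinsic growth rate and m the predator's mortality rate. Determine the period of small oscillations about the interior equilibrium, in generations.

Here r = 1.18 and m = 0.404, so r·m = 0.477.
ω = √0.477 = 0.69 per generation, hence T = 2π/ω ≈ 9.1 generations.

T ≈ 9.1 generations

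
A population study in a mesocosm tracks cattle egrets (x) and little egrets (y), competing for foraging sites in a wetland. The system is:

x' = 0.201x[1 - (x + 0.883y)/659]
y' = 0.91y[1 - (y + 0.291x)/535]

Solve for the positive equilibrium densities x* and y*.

Setting both brackets to zero gives the nullclines x + 0.883y = 659 and 0.291x + y = 535.
Substituting y = 535 - 0.291x into the first: x(1 - 0.883·0.291) = 659 - 0.883·535.
So x* = 187/0.743 = 251, and then y* = 535 - 0.291·251 = 462.

x* ≈ 251, y* ≈ 462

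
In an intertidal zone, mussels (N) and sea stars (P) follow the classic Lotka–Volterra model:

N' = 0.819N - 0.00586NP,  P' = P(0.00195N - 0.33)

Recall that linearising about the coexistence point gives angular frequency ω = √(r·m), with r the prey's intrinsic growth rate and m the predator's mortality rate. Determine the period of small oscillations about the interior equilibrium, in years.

T ≈ 12.1 years

Here r = 0.819 and m = 0.33, so r·m = 0.27.
ω = √0.27 = 0.52 per year, hence T = 2π/ω ≈ 12.1 years.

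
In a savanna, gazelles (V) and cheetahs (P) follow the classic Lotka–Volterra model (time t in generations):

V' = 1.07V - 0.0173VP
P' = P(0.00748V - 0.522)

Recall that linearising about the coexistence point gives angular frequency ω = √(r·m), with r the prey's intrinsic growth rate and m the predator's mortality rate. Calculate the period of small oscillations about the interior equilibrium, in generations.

T ≈ 8.41 generations

Here r = 1.07 and m = 0.522, so r·m = 0.559.
ω = √0.559 = 0.747 per generation, hence T = 2π/ω ≈ 8.41 generations.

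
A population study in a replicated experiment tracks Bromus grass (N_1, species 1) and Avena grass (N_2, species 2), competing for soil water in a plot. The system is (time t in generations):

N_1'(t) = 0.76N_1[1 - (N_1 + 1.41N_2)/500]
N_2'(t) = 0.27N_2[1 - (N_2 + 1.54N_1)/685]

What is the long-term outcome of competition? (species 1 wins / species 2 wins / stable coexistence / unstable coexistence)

unstable coexistence (outcome depends on initial conditions)

Compare the nullcline intercepts: K1/α12 = 500/1.41 = 355 < K2 = 685; K2/α21 = 685/1.54 = 445 < K1 = 500.
Since both are reversed, neither can invade when rare; the interior point is a saddle.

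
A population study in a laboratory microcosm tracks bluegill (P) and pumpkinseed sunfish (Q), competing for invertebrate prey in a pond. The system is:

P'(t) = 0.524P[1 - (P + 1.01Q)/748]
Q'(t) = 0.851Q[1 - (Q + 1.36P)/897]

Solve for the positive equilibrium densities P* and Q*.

Setting both brackets to zero gives the nullclines P + 1.01Q = 748 and 1.36P + Q = 897.
Substituting Q = 897 - 1.36P into the first: P(1 - 1.01·1.36) = 748 - 1.01·897.
So P* = -158/-0.374 = 423, and then Q* = 897 - 1.36·423 = 322.

P* ≈ 423, Q* ≈ 322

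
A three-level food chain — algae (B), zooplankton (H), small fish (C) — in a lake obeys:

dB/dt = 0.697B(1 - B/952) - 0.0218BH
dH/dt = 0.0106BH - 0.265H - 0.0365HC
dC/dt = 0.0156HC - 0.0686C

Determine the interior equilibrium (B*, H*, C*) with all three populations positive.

From dC/dt = 0: 0.0156H* = 0.0686, so H* = 4.4.
From dB/dt = 0: 0.697(1 - B*/952) = 0.0218·4.4, giving B* = 952·(1 - 0.138) = 821.
From dH/dt = 0: 0.0106·821 - 0.265 = 0.0365C*, so C* = 8.44/0.0365 = 231.

B* ≈ 821, H* ≈ 4.4, C* ≈ 231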